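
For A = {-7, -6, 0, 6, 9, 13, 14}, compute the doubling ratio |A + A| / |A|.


|A| = 7.
Compute A + A by enumerating all 49 pairs.
A + A = {-14, -13, -12, -7, -6, -1, 0, 2, 3, 6, 7, 8, 9, 12, 13, 14, 15, 18, 19, 20, 22, 23, 26, 27, 28}, so |A + A| = 25.
K = |A + A| / |A| = 25/7 (already in lowest terms) ≈ 3.5714.
Reference: AP of size 7 gives K = 13/7 ≈ 1.8571; a fully generic set of size 7 gives K ≈ 4.0000.

|A| = 7, |A + A| = 25, K = 25/7.


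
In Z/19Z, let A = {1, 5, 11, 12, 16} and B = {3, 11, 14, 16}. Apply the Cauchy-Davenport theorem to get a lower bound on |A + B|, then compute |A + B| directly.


Cauchy-Davenport: |A + B| ≥ min(p, |A| + |B| - 1) for A, B nonempty in Z/pZ.
|A| = 5, |B| = 4, p = 19.
CD lower bound = min(19, 5 + 4 - 1) = min(19, 8) = 8.
Compute A + B mod 19 directly:
a = 1: 1+3=4, 1+11=12, 1+14=15, 1+16=17
a = 5: 5+3=8, 5+11=16, 5+14=0, 5+16=2
a = 11: 11+3=14, 11+11=3, 11+14=6, 11+16=8
a = 12: 12+3=15, 12+11=4, 12+14=7, 12+16=9
a = 16: 16+3=0, 16+11=8, 16+14=11, 16+16=13
A + B = {0, 2, 3, 4, 6, 7, 8, 9, 11, 12, 13, 14, 15, 16, 17}, so |A + B| = 15.
Verify: 15 ≥ 8? Yes ✓.

CD lower bound = 8, actual |A + B| = 15.


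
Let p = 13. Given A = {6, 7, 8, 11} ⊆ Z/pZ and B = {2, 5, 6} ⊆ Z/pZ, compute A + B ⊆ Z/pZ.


Work in Z/13Z: reduce every sum a + b modulo 13.
Enumerate all 12 pairs:
a = 6: 6+2=8, 6+5=11, 6+6=12
a = 7: 7+2=9, 7+5=12, 7+6=0
a = 8: 8+2=10, 8+5=0, 8+6=1
a = 11: 11+2=0, 11+5=3, 11+6=4
Distinct residues collected: {0, 1, 3, 4, 8, 9, 10, 11, 12}
|A + B| = 9 (out of 13 total residues).

A + B = {0, 1, 3, 4, 8, 9, 10, 11, 12}


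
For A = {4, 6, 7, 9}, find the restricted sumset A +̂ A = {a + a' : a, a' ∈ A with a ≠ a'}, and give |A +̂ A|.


Restricted sumset: A +̂ A = {a + a' : a ∈ A, a' ∈ A, a ≠ a'}.
Equivalently, take A + A and drop any sum 2a that is achievable ONLY as a + a for a ∈ A (i.e. sums representable only with equal summands).
Enumerate pairs (a, a') with a < a' (symmetric, so each unordered pair gives one sum; this covers all a ≠ a'):
  4 + 6 = 10
  4 + 7 = 11
  4 + 9 = 13
  6 + 7 = 13
  6 + 9 = 15
  7 + 9 = 16
Collected distinct sums: {10, 11, 13, 15, 16}
|A +̂ A| = 5
(Reference bound: |A +̂ A| ≥ 2|A| - 3 for |A| ≥ 2, with |A| = 4 giving ≥ 5.)

|A +̂ A| = 5


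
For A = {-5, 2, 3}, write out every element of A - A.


A - A = {a - a' : a, a' ∈ A}.
Compute a - a' for each ordered pair (a, a'):
a = -5: -5--5=0, -5-2=-7, -5-3=-8
a = 2: 2--5=7, 2-2=0, 2-3=-1
a = 3: 3--5=8, 3-2=1, 3-3=0
Collecting distinct values (and noting 0 appears from a-a):
A - A = {-8, -7, -1, 0, 1, 7, 8}
|A - A| = 7

A - A = {-8, -7, -1, 0, 1, 7, 8}


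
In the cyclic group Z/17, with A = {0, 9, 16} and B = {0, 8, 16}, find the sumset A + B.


Work in Z/17Z: reduce every sum a + b modulo 17.
Enumerate all 9 pairs:
a = 0: 0+0=0, 0+8=8, 0+16=16
a = 9: 9+0=9, 9+8=0, 9+16=8
a = 16: 16+0=16, 16+8=7, 16+16=15
Distinct residues collected: {0, 7, 8, 9, 15, 16}
|A + B| = 6 (out of 17 total residues).

A + B = {0, 7, 8, 9, 15, 16}


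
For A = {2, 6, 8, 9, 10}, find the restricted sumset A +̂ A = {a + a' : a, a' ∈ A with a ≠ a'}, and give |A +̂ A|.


Restricted sumset: A +̂ A = {a + a' : a ∈ A, a' ∈ A, a ≠ a'}.
Equivalently, take A + A and drop any sum 2a that is achievable ONLY as a + a for a ∈ A (i.e. sums representable only with equal summands).
Enumerate pairs (a, a') with a < a' (symmetric, so each unordered pair gives one sum; this covers all a ≠ a'):
  2 + 6 = 8
  2 + 8 = 10
  2 + 9 = 11
  2 + 10 = 12
  6 + 8 = 14
  6 + 9 = 15
  6 + 10 = 16
  8 + 9 = 17
  8 + 10 = 18
  9 + 10 = 19
Collected distinct sums: {8, 10, 11, 12, 14, 15, 16, 17, 18, 19}
|A +̂ A| = 10
(Reference bound: |A +̂ A| ≥ 2|A| - 3 for |A| ≥ 2, with |A| = 5 giving ≥ 7.)

|A +̂ A| = 10


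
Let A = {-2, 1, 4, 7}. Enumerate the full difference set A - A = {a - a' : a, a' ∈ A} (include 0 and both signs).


A - A = {a - a' : a, a' ∈ A}.
Compute a - a' for each ordered pair (a, a'):
a = -2: -2--2=0, -2-1=-3, -2-4=-6, -2-7=-9
a = 1: 1--2=3, 1-1=0, 1-4=-3, 1-7=-6
a = 4: 4--2=6, 4-1=3, 4-4=0, 4-7=-3
a = 7: 7--2=9, 7-1=6, 7-4=3, 7-7=0
Collecting distinct values (and noting 0 appears from a-a):
A - A = {-9, -6, -3, 0, 3, 6, 9}
|A - A| = 7

A - A = {-9, -6, -3, 0, 3, 6, 9}


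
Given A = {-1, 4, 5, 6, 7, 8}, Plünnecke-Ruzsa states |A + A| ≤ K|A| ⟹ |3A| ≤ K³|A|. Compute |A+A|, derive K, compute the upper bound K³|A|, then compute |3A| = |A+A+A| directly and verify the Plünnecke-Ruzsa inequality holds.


|A| = 6.
Step 1: Compute A + A by enumerating all 36 pairs.
A + A = {-2, 3, 4, 5, 6, 7, 8, 9, 10, 11, 12, 13, 14, 15, 16}, so |A + A| = 15.
Step 2: Doubling constant K = |A + A|/|A| = 15/6 = 15/6 ≈ 2.5000.
Step 3: Plünnecke-Ruzsa gives |3A| ≤ K³·|A| = (2.5000)³ · 6 ≈ 93.7500.
Step 4: Compute 3A = A + A + A directly by enumerating all triples (a,b,c) ∈ A³; |3A| = 24.
Step 5: Check 24 ≤ 93.7500? Yes ✓.

K = 15/6, Plünnecke-Ruzsa bound K³|A| ≈ 93.7500, |3A| = 24, inequality holds.


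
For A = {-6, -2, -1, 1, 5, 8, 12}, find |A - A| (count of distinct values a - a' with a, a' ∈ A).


A - A = {a - a' : a, a' ∈ A}; |A| = 7.
Bounds: 2|A|-1 ≤ |A - A| ≤ |A|² - |A| + 1, i.e. 13 ≤ |A - A| ≤ 43.
Note: 0 ∈ A - A always (from a - a). The set is symmetric: if d ∈ A - A then -d ∈ A - A.
Enumerate nonzero differences d = a - a' with a > a' (then include -d):
Positive differences: {1, 2, 3, 4, 5, 6, 7, 9, 10, 11, 13, 14, 18}
Full difference set: {0} ∪ (positive diffs) ∪ (negative diffs).
|A - A| = 1 + 2·13 = 27 (matches direct enumeration: 27).

|A - A| = 27


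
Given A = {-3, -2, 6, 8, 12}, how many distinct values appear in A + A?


A + A = {a + a' : a, a' ∈ A}; |A| = 5.
General bounds: 2|A| - 1 ≤ |A + A| ≤ |A|(|A|+1)/2, i.e. 9 ≤ |A + A| ≤ 15.
Lower bound 2|A|-1 is attained iff A is an arithmetic progression.
Enumerate sums a + a' for a ≤ a' (symmetric, so this suffices):
a = -3: -3+-3=-6, -3+-2=-5, -3+6=3, -3+8=5, -3+12=9
a = -2: -2+-2=-4, -2+6=4, -2+8=6, -2+12=10
a = 6: 6+6=12, 6+8=14, 6+12=18
a = 8: 8+8=16, 8+12=20
a = 12: 12+12=24
Distinct sums: {-6, -5, -4, 3, 4, 5, 6, 9, 10, 12, 14, 16, 18, 20, 24}
|A + A| = 15

|A + A| = 15


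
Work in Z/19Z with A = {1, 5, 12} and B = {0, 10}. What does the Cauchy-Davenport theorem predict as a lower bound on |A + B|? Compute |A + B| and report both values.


Cauchy-Davenport: |A + B| ≥ min(p, |A| + |B| - 1) for A, B nonempty in Z/pZ.
|A| = 3, |B| = 2, p = 19.
CD lower bound = min(19, 3 + 2 - 1) = min(19, 4) = 4.
Compute A + B mod 19 directly:
a = 1: 1+0=1, 1+10=11
a = 5: 5+0=5, 5+10=15
a = 12: 12+0=12, 12+10=3
A + B = {1, 3, 5, 11, 12, 15}, so |A + B| = 6.
Verify: 6 ≥ 4? Yes ✓.

CD lower bound = 4, actual |A + B| = 6.


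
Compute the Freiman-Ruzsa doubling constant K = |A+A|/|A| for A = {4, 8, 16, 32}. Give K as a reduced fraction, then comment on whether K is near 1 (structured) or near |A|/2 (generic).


|A| = 4.
Compute A + A by enumerating all 16 pairs.
A + A = {8, 12, 16, 20, 24, 32, 36, 40, 48, 64}, so |A + A| = 10.
K = |A + A| / |A| = 10/4 = 5/2 ≈ 2.5000.
Reference: AP of size 4 gives K = 7/4 ≈ 1.7500; a fully generic set of size 4 gives K ≈ 2.5000.

|A| = 4, |A + A| = 10, K = 10/4 = 5/2.


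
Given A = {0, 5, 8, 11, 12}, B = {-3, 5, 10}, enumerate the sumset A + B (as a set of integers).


A + B = {a + b : a ∈ A, b ∈ B}.
Enumerate all |A|·|B| = 5·3 = 15 pairs (a, b) and collect distinct sums.
a = 0: 0+-3=-3, 0+5=5, 0+10=10
a = 5: 5+-3=2, 5+5=10, 5+10=15
a = 8: 8+-3=5, 8+5=13, 8+10=18
a = 11: 11+-3=8, 11+5=16, 11+10=21
a = 12: 12+-3=9, 12+5=17, 12+10=22
Collecting distinct sums: A + B = {-3, 2, 5, 8, 9, 10, 13, 15, 16, 17, 18, 21, 22}
|A + B| = 13

A + B = {-3, 2, 5, 8, 9, 10, 13, 15, 16, 17, 18, 21, 22}


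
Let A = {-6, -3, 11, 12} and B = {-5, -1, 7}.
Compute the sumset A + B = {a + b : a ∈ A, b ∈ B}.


A + B = {a + b : a ∈ A, b ∈ B}.
Enumerate all |A|·|B| = 4·3 = 12 pairs (a, b) and collect distinct sums.
a = -6: -6+-5=-11, -6+-1=-7, -6+7=1
a = -3: -3+-5=-8, -3+-1=-4, -3+7=4
a = 11: 11+-5=6, 11+-1=10, 11+7=18
a = 12: 12+-5=7, 12+-1=11, 12+7=19
Collecting distinct sums: A + B = {-11, -8, -7, -4, 1, 4, 6, 7, 10, 11, 18, 19}
|A + B| = 12

A + B = {-11, -8, -7, -4, 1, 4, 6, 7, 10, 11, 18, 19}


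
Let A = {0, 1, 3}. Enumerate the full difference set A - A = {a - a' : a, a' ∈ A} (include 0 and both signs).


A - A = {a - a' : a, a' ∈ A}.
Compute a - a' for each ordered pair (a, a'):
a = 0: 0-0=0, 0-1=-1, 0-3=-3
a = 1: 1-0=1, 1-1=0, 1-3=-2
a = 3: 3-0=3, 3-1=2, 3-3=0
Collecting distinct values (and noting 0 appears from a-a):
A - A = {-3, -2, -1, 0, 1, 2, 3}
|A - A| = 7

A - A = {-3, -2, -1, 0, 1, 2, 3}


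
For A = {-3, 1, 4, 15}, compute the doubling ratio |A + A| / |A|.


|A| = 4.
Compute A + A by enumerating all 16 pairs.
A + A = {-6, -2, 1, 2, 5, 8, 12, 16, 19, 30}, so |A + A| = 10.
K = |A + A| / |A| = 10/4 = 5/2 ≈ 2.5000.
Reference: AP of size 4 gives K = 7/4 ≈ 1.7500; a fully generic set of size 4 gives K ≈ 2.5000.

|A| = 4, |A + A| = 10, K = 10/4 = 5/2.


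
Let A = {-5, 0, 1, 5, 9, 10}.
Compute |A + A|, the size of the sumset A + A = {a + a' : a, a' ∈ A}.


A + A = {a + a' : a, a' ∈ A}; |A| = 6.
General bounds: 2|A| - 1 ≤ |A + A| ≤ |A|(|A|+1)/2, i.e. 11 ≤ |A + A| ≤ 21.
Lower bound 2|A|-1 is attained iff A is an arithmetic progression.
Enumerate sums a + a' for a ≤ a' (symmetric, so this suffices):
a = -5: -5+-5=-10, -5+0=-5, -5+1=-4, -5+5=0, -5+9=4, -5+10=5
a = 0: 0+0=0, 0+1=1, 0+5=5, 0+9=9, 0+10=10
a = 1: 1+1=2, 1+5=6, 1+9=10, 1+10=11
a = 5: 5+5=10, 5+9=14, 5+10=15
a = 9: 9+9=18, 9+10=19
a = 10: 10+10=20
Distinct sums: {-10, -5, -4, 0, 1, 2, 4, 5, 6, 9, 10, 11, 14, 15, 18, 19, 20}
|A + A| = 17

|A + A| = 17


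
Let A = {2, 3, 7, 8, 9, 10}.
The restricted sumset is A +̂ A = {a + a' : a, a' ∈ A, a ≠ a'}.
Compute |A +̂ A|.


Restricted sumset: A +̂ A = {a + a' : a ∈ A, a' ∈ A, a ≠ a'}.
Equivalently, take A + A and drop any sum 2a that is achievable ONLY as a + a for a ∈ A (i.e. sums representable only with equal summands).
Enumerate pairs (a, a') with a < a' (symmetric, so each unordered pair gives one sum; this covers all a ≠ a'):
  2 + 3 = 5
  2 + 7 = 9
  2 + 8 = 10
  2 + 9 = 11
  2 + 10 = 12
  3 + 7 = 10
  3 + 8 = 11
  3 + 9 = 12
  3 + 10 = 13
  7 + 8 = 15
  7 + 9 = 16
  7 + 10 = 17
  8 + 9 = 17
  8 + 10 = 18
  9 + 10 = 19
Collected distinct sums: {5, 9, 10, 11, 12, 13, 15, 16, 17, 18, 19}
|A +̂ A| = 11
(Reference bound: |A +̂ A| ≥ 2|A| - 3 for |A| ≥ 2, with |A| = 6 giving ≥ 9.)

|A +̂ A| = 11


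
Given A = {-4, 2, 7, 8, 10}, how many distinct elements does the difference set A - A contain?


A - A = {a - a' : a, a' ∈ A}; |A| = 5.
Bounds: 2|A|-1 ≤ |A - A| ≤ |A|² - |A| + 1, i.e. 9 ≤ |A - A| ≤ 21.
Note: 0 ∈ A - A always (from a - a). The set is symmetric: if d ∈ A - A then -d ∈ A - A.
Enumerate nonzero differences d = a - a' with a > a' (then include -d):
Positive differences: {1, 2, 3, 5, 6, 8, 11, 12, 14}
Full difference set: {0} ∪ (positive diffs) ∪ (negative diffs).
|A - A| = 1 + 2·9 = 19 (matches direct enumeration: 19).

|A - A| = 19


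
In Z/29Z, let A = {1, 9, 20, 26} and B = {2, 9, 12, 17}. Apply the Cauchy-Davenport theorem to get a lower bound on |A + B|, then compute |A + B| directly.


Cauchy-Davenport: |A + B| ≥ min(p, |A| + |B| - 1) for A, B nonempty in Z/pZ.
|A| = 4, |B| = 4, p = 29.
CD lower bound = min(29, 4 + 4 - 1) = min(29, 7) = 7.
Compute A + B mod 29 directly:
a = 1: 1+2=3, 1+9=10, 1+12=13, 1+17=18
a = 9: 9+2=11, 9+9=18, 9+12=21, 9+17=26
a = 20: 20+2=22, 20+9=0, 20+12=3, 20+17=8
a = 26: 26+2=28, 26+9=6, 26+12=9, 26+17=14
A + B = {0, 3, 6, 8, 9, 10, 11, 13, 14, 18, 21, 22, 26, 28}, so |A + B| = 14.
Verify: 14 ≥ 7? Yes ✓.

CD lower bound = 7, actual |A + B| = 14.


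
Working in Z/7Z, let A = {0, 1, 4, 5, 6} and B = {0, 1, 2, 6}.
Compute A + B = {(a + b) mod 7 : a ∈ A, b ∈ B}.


Work in Z/7Z: reduce every sum a + b modulo 7.
Enumerate all 20 pairs:
a = 0: 0+0=0, 0+1=1, 0+2=2, 0+6=6
a = 1: 1+0=1, 1+1=2, 1+2=3, 1+6=0
a = 4: 4+0=4, 4+1=5, 4+2=6, 4+6=3
a = 5: 5+0=5, 5+1=6, 5+2=0, 5+6=4
a = 6: 6+0=6, 6+1=0, 6+2=1, 6+6=5
Distinct residues collected: {0, 1, 2, 3, 4, 5, 6}
|A + B| = 7 (out of 7 total residues).

A + B = {0, 1, 2, 3, 4, 5, 6}


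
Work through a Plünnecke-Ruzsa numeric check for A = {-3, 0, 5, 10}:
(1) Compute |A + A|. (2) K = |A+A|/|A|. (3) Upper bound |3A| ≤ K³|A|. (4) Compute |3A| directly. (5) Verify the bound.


|A| = 4.
Step 1: Compute A + A by enumerating all 16 pairs.
A + A = {-6, -3, 0, 2, 5, 7, 10, 15, 20}, so |A + A| = 9.
Step 2: Doubling constant K = |A + A|/|A| = 9/4 = 9/4 ≈ 2.2500.
Step 3: Plünnecke-Ruzsa gives |3A| ≤ K³·|A| = (2.2500)³ · 4 ≈ 45.5625.
Step 4: Compute 3A = A + A + A directly by enumerating all triples (a,b,c) ∈ A³; |3A| = 16.
Step 5: Check 16 ≤ 45.5625? Yes ✓.

K = 9/4, Plünnecke-Ruzsa bound K³|A| ≈ 45.5625, |3A| = 16, inequality holds.


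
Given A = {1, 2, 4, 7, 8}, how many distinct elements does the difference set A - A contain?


A - A = {a - a' : a, a' ∈ A}; |A| = 5.
Bounds: 2|A|-1 ≤ |A - A| ≤ |A|² - |A| + 1, i.e. 9 ≤ |A - A| ≤ 21.
Note: 0 ∈ A - A always (from a - a). The set is symmetric: if d ∈ A - A then -d ∈ A - A.
Enumerate nonzero differences d = a - a' with a > a' (then include -d):
Positive differences: {1, 2, 3, 4, 5, 6, 7}
Full difference set: {0} ∪ (positive diffs) ∪ (negative diffs).
|A - A| = 1 + 2·7 = 15 (matches direct enumeration: 15).

|A - A| = 15


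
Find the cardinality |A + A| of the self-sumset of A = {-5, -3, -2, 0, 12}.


A + A = {a + a' : a, a' ∈ A}; |A| = 5.
General bounds: 2|A| - 1 ≤ |A + A| ≤ |A|(|A|+1)/2, i.e. 9 ≤ |A + A| ≤ 15.
Lower bound 2|A|-1 is attained iff A is an arithmetic progression.
Enumerate sums a + a' for a ≤ a' (symmetric, so this suffices):
a = -5: -5+-5=-10, -5+-3=-8, -5+-2=-7, -5+0=-5, -5+12=7
a = -3: -3+-3=-6, -3+-2=-5, -3+0=-3, -3+12=9
a = -2: -2+-2=-4, -2+0=-2, -2+12=10
a = 0: 0+0=0, 0+12=12
a = 12: 12+12=24
Distinct sums: {-10, -8, -7, -6, -5, -4, -3, -2, 0, 7, 9, 10, 12, 24}
|A + A| = 14

|A + A| = 14


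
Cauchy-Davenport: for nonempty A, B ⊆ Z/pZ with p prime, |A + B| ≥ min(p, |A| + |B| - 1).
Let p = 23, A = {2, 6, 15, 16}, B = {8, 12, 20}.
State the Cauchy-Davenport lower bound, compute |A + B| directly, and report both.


Cauchy-Davenport: |A + B| ≥ min(p, |A| + |B| - 1) for A, B nonempty in Z/pZ.
|A| = 4, |B| = 3, p = 23.
CD lower bound = min(23, 4 + 3 - 1) = min(23, 6) = 6.
Compute A + B mod 23 directly:
a = 2: 2+8=10, 2+12=14, 2+20=22
a = 6: 6+8=14, 6+12=18, 6+20=3
a = 15: 15+8=0, 15+12=4, 15+20=12
a = 16: 16+8=1, 16+12=5, 16+20=13
A + B = {0, 1, 3, 4, 5, 10, 12, 13, 14, 18, 22}, so |A + B| = 11.
Verify: 11 ≥ 6? Yes ✓.

CD lower bound = 6, actual |A + B| = 11.


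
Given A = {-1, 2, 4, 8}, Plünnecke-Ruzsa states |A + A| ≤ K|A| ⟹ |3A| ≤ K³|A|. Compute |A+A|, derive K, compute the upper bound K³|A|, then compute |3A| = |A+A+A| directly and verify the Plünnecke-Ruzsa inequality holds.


|A| = 4.
Step 1: Compute A + A by enumerating all 16 pairs.
A + A = {-2, 1, 3, 4, 6, 7, 8, 10, 12, 16}, so |A + A| = 10.
Step 2: Doubling constant K = |A + A|/|A| = 10/4 = 10/4 ≈ 2.5000.
Step 3: Plünnecke-Ruzsa gives |3A| ≤ K³·|A| = (2.5000)³ · 4 ≈ 62.5000.
Step 4: Compute 3A = A + A + A directly by enumerating all triples (a,b,c) ∈ A³; |3A| = 18.
Step 5: Check 18 ≤ 62.5000? Yes ✓.

K = 10/4, Plünnecke-Ruzsa bound K³|A| ≈ 62.5000, |3A| = 18, inequality holds.


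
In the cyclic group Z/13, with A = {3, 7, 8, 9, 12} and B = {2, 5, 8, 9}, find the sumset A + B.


Work in Z/13Z: reduce every sum a + b modulo 13.
Enumerate all 20 pairs:
a = 3: 3+2=5, 3+5=8, 3+8=11, 3+9=12
a = 7: 7+2=9, 7+5=12, 7+8=2, 7+9=3
a = 8: 8+2=10, 8+5=0, 8+8=3, 8+9=4
a = 9: 9+2=11, 9+5=1, 9+8=4, 9+9=5
a = 12: 12+2=1, 12+5=4, 12+8=7, 12+9=8
Distinct residues collected: {0, 1, 2, 3, 4, 5, 7, 8, 9, 10, 11, 12}
|A + B| = 12 (out of 13 total residues).

A + B = {0, 1, 2, 3, 4, 5, 7, 8, 9, 10, 11, 12}


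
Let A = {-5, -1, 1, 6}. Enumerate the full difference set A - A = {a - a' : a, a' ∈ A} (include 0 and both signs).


A - A = {a - a' : a, a' ∈ A}.
Compute a - a' for each ordered pair (a, a'):
a = -5: -5--5=0, -5--1=-4, -5-1=-6, -5-6=-11
a = -1: -1--5=4, -1--1=0, -1-1=-2, -1-6=-7
a = 1: 1--5=6, 1--1=2, 1-1=0, 1-6=-5
a = 6: 6--5=11, 6--1=7, 6-1=5, 6-6=0
Collecting distinct values (and noting 0 appears from a-a):
A - A = {-11, -7, -6, -5, -4, -2, 0, 2, 4, 5, 6, 7, 11}
|A - A| = 13

A - A = {-11, -7, -6, -5, -4, -2, 0, 2, 4, 5, 6, 7, 11}


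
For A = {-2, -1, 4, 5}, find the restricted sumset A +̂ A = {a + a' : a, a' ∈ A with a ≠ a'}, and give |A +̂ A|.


Restricted sumset: A +̂ A = {a + a' : a ∈ A, a' ∈ A, a ≠ a'}.
Equivalently, take A + A and drop any sum 2a that is achievable ONLY as a + a for a ∈ A (i.e. sums representable only with equal summands).
Enumerate pairs (a, a') with a < a' (symmetric, so each unordered pair gives one sum; this covers all a ≠ a'):
  -2 + -1 = -3
  -2 + 4 = 2
  -2 + 5 = 3
  -1 + 4 = 3
  -1 + 5 = 4
  4 + 5 = 9
Collected distinct sums: {-3, 2, 3, 4, 9}
|A +̂ A| = 5
(Reference bound: |A +̂ A| ≥ 2|A| - 3 for |A| ≥ 2, with |A| = 4 giving ≥ 5.)

|A +̂ A| = 5


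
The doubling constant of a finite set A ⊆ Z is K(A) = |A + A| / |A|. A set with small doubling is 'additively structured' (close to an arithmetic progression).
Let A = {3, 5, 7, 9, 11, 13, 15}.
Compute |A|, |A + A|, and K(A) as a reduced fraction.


|A| = 7.
Compute A + A by enumerating all 49 pairs.
A + A = {6, 8, 10, 12, 14, 16, 18, 20, 22, 24, 26, 28, 30}, so |A + A| = 13.
K = |A + A| / |A| = 13/7 (already in lowest terms) ≈ 1.8571.
Reference: AP of size 7 gives K = 13/7 ≈ 1.8571; a fully generic set of size 7 gives K ≈ 4.0000.

|A| = 7, |A + A| = 13, K = 13/7.


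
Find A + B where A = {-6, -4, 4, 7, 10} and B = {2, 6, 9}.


A + B = {a + b : a ∈ A, b ∈ B}.
Enumerate all |A|·|B| = 5·3 = 15 pairs (a, b) and collect distinct sums.
a = -6: -6+2=-4, -6+6=0, -6+9=3
a = -4: -4+2=-2, -4+6=2, -4+9=5
a = 4: 4+2=6, 4+6=10, 4+9=13
a = 7: 7+2=9, 7+6=13, 7+9=16
a = 10: 10+2=12, 10+6=16, 10+9=19
Collecting distinct sums: A + B = {-4, -2, 0, 2, 3, 5, 6, 9, 10, 12, 13, 16, 19}
|A + B| = 13

A + B = {-4, -2, 0, 2, 3, 5, 6, 9, 10, 12, 13, 16, 19}


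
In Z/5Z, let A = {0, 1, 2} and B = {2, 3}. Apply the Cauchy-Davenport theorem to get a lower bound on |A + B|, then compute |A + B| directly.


Cauchy-Davenport: |A + B| ≥ min(p, |A| + |B| - 1) for A, B nonempty in Z/pZ.
|A| = 3, |B| = 2, p = 5.
CD lower bound = min(5, 3 + 2 - 1) = min(5, 4) = 4.
Compute A + B mod 5 directly:
a = 0: 0+2=2, 0+3=3
a = 1: 1+2=3, 1+3=4
a = 2: 2+2=4, 2+3=0
A + B = {0, 2, 3, 4}, so |A + B| = 4.
Verify: 4 ≥ 4? Yes ✓.

CD lower bound = 4, actual |A + B| = 4.


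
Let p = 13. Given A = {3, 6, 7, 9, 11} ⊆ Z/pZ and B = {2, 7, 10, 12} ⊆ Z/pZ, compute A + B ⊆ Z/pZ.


Work in Z/13Z: reduce every sum a + b modulo 13.
Enumerate all 20 pairs:
a = 3: 3+2=5, 3+7=10, 3+10=0, 3+12=2
a = 6: 6+2=8, 6+7=0, 6+10=3, 6+12=5
a = 7: 7+2=9, 7+7=1, 7+10=4, 7+12=6
a = 9: 9+2=11, 9+7=3, 9+10=6, 9+12=8
a = 11: 11+2=0, 11+7=5, 11+10=8, 11+12=10
Distinct residues collected: {0, 1, 2, 3, 4, 5, 6, 8, 9, 10, 11}
|A + B| = 11 (out of 13 total residues).

A + B = {0, 1, 2, 3, 4, 5, 6, 8, 9, 10, 11}


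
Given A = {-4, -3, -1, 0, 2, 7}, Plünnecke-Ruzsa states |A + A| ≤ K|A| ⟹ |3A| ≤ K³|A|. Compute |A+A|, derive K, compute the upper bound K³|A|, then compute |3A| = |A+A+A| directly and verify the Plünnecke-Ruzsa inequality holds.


|A| = 6.
Step 1: Compute A + A by enumerating all 36 pairs.
A + A = {-8, -7, -6, -5, -4, -3, -2, -1, 0, 1, 2, 3, 4, 6, 7, 9, 14}, so |A + A| = 17.
Step 2: Doubling constant K = |A + A|/|A| = 17/6 = 17/6 ≈ 2.8333.
Step 3: Plünnecke-Ruzsa gives |3A| ≤ K³·|A| = (2.8333)³ · 6 ≈ 136.4722.
Step 4: Compute 3A = A + A + A directly by enumerating all triples (a,b,c) ∈ A³; |3A| = 28.
Step 5: Check 28 ≤ 136.4722? Yes ✓.

K = 17/6, Plünnecke-Ruzsa bound K³|A| ≈ 136.4722, |3A| = 28, inequality holds.


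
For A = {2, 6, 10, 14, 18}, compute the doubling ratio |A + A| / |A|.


|A| = 5.
Compute A + A by enumerating all 25 pairs.
A + A = {4, 8, 12, 16, 20, 24, 28, 32, 36}, so |A + A| = 9.
K = |A + A| / |A| = 9/5 (already in lowest terms) ≈ 1.8000.
Reference: AP of size 5 gives K = 9/5 ≈ 1.8000; a fully generic set of size 5 gives K ≈ 3.0000.

|A| = 5, |A + A| = 9, K = 9/5.


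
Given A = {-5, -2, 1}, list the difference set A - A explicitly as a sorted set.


A - A = {a - a' : a, a' ∈ A}.
Compute a - a' for each ordered pair (a, a'):
a = -5: -5--5=0, -5--2=-3, -5-1=-6
a = -2: -2--5=3, -2--2=0, -2-1=-3
a = 1: 1--5=6, 1--2=3, 1-1=0
Collecting distinct values (and noting 0 appears from a-a):
A - A = {-6, -3, 0, 3, 6}
|A - A| = 5

A - A = {-6, -3, 0, 3, 6}


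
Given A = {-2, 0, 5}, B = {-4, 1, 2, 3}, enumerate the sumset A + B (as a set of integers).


A + B = {a + b : a ∈ A, b ∈ B}.
Enumerate all |A|·|B| = 3·4 = 12 pairs (a, b) and collect distinct sums.
a = -2: -2+-4=-6, -2+1=-1, -2+2=0, -2+3=1
a = 0: 0+-4=-4, 0+1=1, 0+2=2, 0+3=3
a = 5: 5+-4=1, 5+1=6, 5+2=7, 5+3=8
Collecting distinct sums: A + B = {-6, -4, -1, 0, 1, 2, 3, 6, 7, 8}
|A + B| = 10

A + B = {-6, -4, -1, 0, 1, 2, 3, 6, 7, 8}


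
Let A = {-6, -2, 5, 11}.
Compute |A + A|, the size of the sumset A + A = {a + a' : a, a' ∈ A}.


A + A = {a + a' : a, a' ∈ A}; |A| = 4.
General bounds: 2|A| - 1 ≤ |A + A| ≤ |A|(|A|+1)/2, i.e. 7 ≤ |A + A| ≤ 10.
Lower bound 2|A|-1 is attained iff A is an arithmetic progression.
Enumerate sums a + a' for a ≤ a' (symmetric, so this suffices):
a = -6: -6+-6=-12, -6+-2=-8, -6+5=-1, -6+11=5
a = -2: -2+-2=-4, -2+5=3, -2+11=9
a = 5: 5+5=10, 5+11=16
a = 11: 11+11=22
Distinct sums: {-12, -8, -4, -1, 3, 5, 9, 10, 16, 22}
|A + A| = 10

|A + A| = 10


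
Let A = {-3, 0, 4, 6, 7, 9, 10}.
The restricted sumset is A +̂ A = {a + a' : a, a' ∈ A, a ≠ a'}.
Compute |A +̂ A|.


Restricted sumset: A +̂ A = {a + a' : a ∈ A, a' ∈ A, a ≠ a'}.
Equivalently, take A + A and drop any sum 2a that is achievable ONLY as a + a for a ∈ A (i.e. sums representable only with equal summands).
Enumerate pairs (a, a') with a < a' (symmetric, so each unordered pair gives one sum; this covers all a ≠ a'):
  -3 + 0 = -3
  -3 + 4 = 1
  -3 + 6 = 3
  -3 + 7 = 4
  -3 + 9 = 6
  -3 + 10 = 7
  0 + 4 = 4
  0 + 6 = 6
  0 + 7 = 7
  0 + 9 = 9
  0 + 10 = 10
  4 + 6 = 10
  4 + 7 = 11
  4 + 9 = 13
  4 + 10 = 14
  6 + 7 = 13
  6 + 9 = 15
  6 + 10 = 16
  7 + 9 = 16
  7 + 10 = 17
  9 + 10 = 19
Collected distinct sums: {-3, 1, 3, 4, 6, 7, 9, 10, 11, 13, 14, 15, 16, 17, 19}
|A +̂ A| = 15
(Reference bound: |A +̂ A| ≥ 2|A| - 3 for |A| ≥ 2, with |A| = 7 giving ≥ 11.)

|A +̂ A| = 15


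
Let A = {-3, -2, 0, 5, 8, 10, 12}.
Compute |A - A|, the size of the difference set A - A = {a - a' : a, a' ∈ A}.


A - A = {a - a' : a, a' ∈ A}; |A| = 7.
Bounds: 2|A|-1 ≤ |A - A| ≤ |A|² - |A| + 1, i.e. 13 ≤ |A - A| ≤ 43.
Note: 0 ∈ A - A always (from a - a). The set is symmetric: if d ∈ A - A then -d ∈ A - A.
Enumerate nonzero differences d = a - a' with a > a' (then include -d):
Positive differences: {1, 2, 3, 4, 5, 7, 8, 10, 11, 12, 13, 14, 15}
Full difference set: {0} ∪ (positive diffs) ∪ (negative diffs).
|A - A| = 1 + 2·13 = 27 (matches direct enumeration: 27).

|A - A| = 27


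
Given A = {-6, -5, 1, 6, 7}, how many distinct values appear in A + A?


A + A = {a + a' : a, a' ∈ A}; |A| = 5.
General bounds: 2|A| - 1 ≤ |A + A| ≤ |A|(|A|+1)/2, i.e. 9 ≤ |A + A| ≤ 15.
Lower bound 2|A|-1 is attained iff A is an arithmetic progression.
Enumerate sums a + a' for a ≤ a' (symmetric, so this suffices):
a = -6: -6+-6=-12, -6+-5=-11, -6+1=-5, -6+6=0, -6+7=1
a = -5: -5+-5=-10, -5+1=-4, -5+6=1, -5+7=2
a = 1: 1+1=2, 1+6=7, 1+7=8
a = 6: 6+6=12, 6+7=13
a = 7: 7+7=14
Distinct sums: {-12, -11, -10, -5, -4, 0, 1, 2, 7, 8, 12, 13, 14}
|A + A| = 13

|A + A| = 13


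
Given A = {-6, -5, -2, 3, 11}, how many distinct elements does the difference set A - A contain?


A - A = {a - a' : a, a' ∈ A}; |A| = 5.
Bounds: 2|A|-1 ≤ |A - A| ≤ |A|² - |A| + 1, i.e. 9 ≤ |A - A| ≤ 21.
Note: 0 ∈ A - A always (from a - a). The set is symmetric: if d ∈ A - A then -d ∈ A - A.
Enumerate nonzero differences d = a - a' with a > a' (then include -d):
Positive differences: {1, 3, 4, 5, 8, 9, 13, 16, 17}
Full difference set: {0} ∪ (positive diffs) ∪ (negative diffs).
|A - A| = 1 + 2·9 = 19 (matches direct enumeration: 19).

|A - A| = 19


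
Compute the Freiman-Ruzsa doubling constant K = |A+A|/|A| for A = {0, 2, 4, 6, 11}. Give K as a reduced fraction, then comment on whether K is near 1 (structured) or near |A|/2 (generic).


|A| = 5.
Compute A + A by enumerating all 25 pairs.
A + A = {0, 2, 4, 6, 8, 10, 11, 12, 13, 15, 17, 22}, so |A + A| = 12.
K = |A + A| / |A| = 12/5 (already in lowest terms) ≈ 2.4000.
Reference: AP of size 5 gives K = 9/5 ≈ 1.8000; a fully generic set of size 5 gives K ≈ 3.0000.

|A| = 5, |A + A| = 12, K = 12/5.


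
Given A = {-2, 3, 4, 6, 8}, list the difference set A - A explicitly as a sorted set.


A - A = {a - a' : a, a' ∈ A}.
Compute a - a' for each ordered pair (a, a'):
a = -2: -2--2=0, -2-3=-5, -2-4=-6, -2-6=-8, -2-8=-10
a = 3: 3--2=5, 3-3=0, 3-4=-1, 3-6=-3, 3-8=-5
a = 4: 4--2=6, 4-3=1, 4-4=0, 4-6=-2, 4-8=-4
a = 6: 6--2=8, 6-3=3, 6-4=2, 6-6=0, 6-8=-2
a = 8: 8--2=10, 8-3=5, 8-4=4, 8-6=2, 8-8=0
Collecting distinct values (and noting 0 appears from a-a):
A - A = {-10, -8, -6, -5, -4, -3, -2, -1, 0, 1, 2, 3, 4, 5, 6, 8, 10}
|A - A| = 17

A - A = {-10, -8, -6, -5, -4, -3, -2, -1, 0, 1, 2, 3, 4, 5, 6, 8, 10}


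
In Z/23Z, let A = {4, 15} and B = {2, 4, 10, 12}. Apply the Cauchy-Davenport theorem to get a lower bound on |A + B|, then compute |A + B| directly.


Cauchy-Davenport: |A + B| ≥ min(p, |A| + |B| - 1) for A, B nonempty in Z/pZ.
|A| = 2, |B| = 4, p = 23.
CD lower bound = min(23, 2 + 4 - 1) = min(23, 5) = 5.
Compute A + B mod 23 directly:
a = 4: 4+2=6, 4+4=8, 4+10=14, 4+12=16
a = 15: 15+2=17, 15+4=19, 15+10=2, 15+12=4
A + B = {2, 4, 6, 8, 14, 16, 17, 19}, so |A + B| = 8.
Verify: 8 ≥ 5? Yes ✓.

CD lower bound = 5, actual |A + B| = 8.


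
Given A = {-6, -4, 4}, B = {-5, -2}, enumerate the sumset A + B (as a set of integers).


A + B = {a + b : a ∈ A, b ∈ B}.
Enumerate all |A|·|B| = 3·2 = 6 pairs (a, b) and collect distinct sums.
a = -6: -6+-5=-11, -6+-2=-8
a = -4: -4+-5=-9, -4+-2=-6
a = 4: 4+-5=-1, 4+-2=2
Collecting distinct sums: A + B = {-11, -9, -8, -6, -1, 2}
|A + B| = 6

A + B = {-11, -9, -8, -6, -1, 2}


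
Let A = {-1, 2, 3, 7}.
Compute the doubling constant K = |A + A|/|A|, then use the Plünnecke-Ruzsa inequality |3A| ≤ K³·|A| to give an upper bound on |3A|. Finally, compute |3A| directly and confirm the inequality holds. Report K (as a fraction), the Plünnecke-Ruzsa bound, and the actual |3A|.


|A| = 4.
Step 1: Compute A + A by enumerating all 16 pairs.
A + A = {-2, 1, 2, 4, 5, 6, 9, 10, 14}, so |A + A| = 9.
Step 2: Doubling constant K = |A + A|/|A| = 9/4 = 9/4 ≈ 2.2500.
Step 3: Plünnecke-Ruzsa gives |3A| ≤ K³·|A| = (2.2500)³ · 4 ≈ 45.5625.
Step 4: Compute 3A = A + A + A directly by enumerating all triples (a,b,c) ∈ A³; |3A| = 16.
Step 5: Check 16 ≤ 45.5625? Yes ✓.

K = 9/4, Plünnecke-Ruzsa bound K³|A| ≈ 45.5625, |3A| = 16, inequality holds.


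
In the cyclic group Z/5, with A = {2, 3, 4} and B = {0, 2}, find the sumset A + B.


Work in Z/5Z: reduce every sum a + b modulo 5.
Enumerate all 6 pairs:
a = 2: 2+0=2, 2+2=4
a = 3: 3+0=3, 3+2=0
a = 4: 4+0=4, 4+2=1
Distinct residues collected: {0, 1, 2, 3, 4}
|A + B| = 5 (out of 5 total residues).

A + B = {0, 1, 2, 3, 4}


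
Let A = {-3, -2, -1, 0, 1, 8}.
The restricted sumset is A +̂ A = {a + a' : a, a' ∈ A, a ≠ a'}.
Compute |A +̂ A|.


Restricted sumset: A +̂ A = {a + a' : a ∈ A, a' ∈ A, a ≠ a'}.
Equivalently, take A + A and drop any sum 2a that is achievable ONLY as a + a for a ∈ A (i.e. sums representable only with equal summands).
Enumerate pairs (a, a') with a < a' (symmetric, so each unordered pair gives one sum; this covers all a ≠ a'):
  -3 + -2 = -5
  -3 + -1 = -4
  -3 + 0 = -3
  -3 + 1 = -2
  -3 + 8 = 5
  -2 + -1 = -3
  -2 + 0 = -2
  -2 + 1 = -1
  -2 + 8 = 6
  -1 + 0 = -1
  -1 + 1 = 0
  -1 + 8 = 7
  0 + 1 = 1
  0 + 8 = 8
  1 + 8 = 9
Collected distinct sums: {-5, -4, -3, -2, -1, 0, 1, 5, 6, 7, 8, 9}
|A +̂ A| = 12
(Reference bound: |A +̂ A| ≥ 2|A| - 3 for |A| ≥ 2, with |A| = 6 giving ≥ 9.)

|A +̂ A| = 12


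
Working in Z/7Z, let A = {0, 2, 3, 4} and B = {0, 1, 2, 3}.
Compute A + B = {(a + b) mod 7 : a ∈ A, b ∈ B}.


Work in Z/7Z: reduce every sum a + b modulo 7.
Enumerate all 16 pairs:
a = 0: 0+0=0, 0+1=1, 0+2=2, 0+3=3
a = 2: 2+0=2, 2+1=3, 2+2=4, 2+3=5
a = 3: 3+0=3, 3+1=4, 3+2=5, 3+3=6
a = 4: 4+0=4, 4+1=5, 4+2=6, 4+3=0
Distinct residues collected: {0, 1, 2, 3, 4, 5, 6}
|A + B| = 7 (out of 7 total residues).

A + B = {0, 1, 2, 3, 4, 5, 6}


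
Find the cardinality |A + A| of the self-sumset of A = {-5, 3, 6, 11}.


A + A = {a + a' : a, a' ∈ A}; |A| = 4.
General bounds: 2|A| - 1 ≤ |A + A| ≤ |A|(|A|+1)/2, i.e. 7 ≤ |A + A| ≤ 10.
Lower bound 2|A|-1 is attained iff A is an arithmetic progression.
Enumerate sums a + a' for a ≤ a' (symmetric, so this suffices):
a = -5: -5+-5=-10, -5+3=-2, -5+6=1, -5+11=6
a = 3: 3+3=6, 3+6=9, 3+11=14
a = 6: 6+6=12, 6+11=17
a = 11: 11+11=22
Distinct sums: {-10, -2, 1, 6, 9, 12, 14, 17, 22}
|A + A| = 9

|A + A| = 9


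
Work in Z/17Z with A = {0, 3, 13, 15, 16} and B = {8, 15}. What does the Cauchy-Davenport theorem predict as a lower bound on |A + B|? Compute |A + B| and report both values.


Cauchy-Davenport: |A + B| ≥ min(p, |A| + |B| - 1) for A, B nonempty in Z/pZ.
|A| = 5, |B| = 2, p = 17.
CD lower bound = min(17, 5 + 2 - 1) = min(17, 6) = 6.
Compute A + B mod 17 directly:
a = 0: 0+8=8, 0+15=15
a = 3: 3+8=11, 3+15=1
a = 13: 13+8=4, 13+15=11
a = 15: 15+8=6, 15+15=13
a = 16: 16+8=7, 16+15=14
A + B = {1, 4, 6, 7, 8, 11, 13, 14, 15}, so |A + B| = 9.
Verify: 9 ≥ 6? Yes ✓.

CD lower bound = 6, actual |A + B| = 9.


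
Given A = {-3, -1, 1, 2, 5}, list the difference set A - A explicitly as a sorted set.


A - A = {a - a' : a, a' ∈ A}.
Compute a - a' for each ordered pair (a, a'):
a = -3: -3--3=0, -3--1=-2, -3-1=-4, -3-2=-5, -3-5=-8
a = -1: -1--3=2, -1--1=0, -1-1=-2, -1-2=-3, -1-5=-6
a = 1: 1--3=4, 1--1=2, 1-1=0, 1-2=-1, 1-5=-4
a = 2: 2--3=5, 2--1=3, 2-1=1, 2-2=0, 2-5=-3
a = 5: 5--3=8, 5--1=6, 5-1=4, 5-2=3, 5-5=0
Collecting distinct values (and noting 0 appears from a-a):
A - A = {-8, -6, -5, -4, -3, -2, -1, 0, 1, 2, 3, 4, 5, 6, 8}
|A - A| = 15

A - A = {-8, -6, -5, -4, -3, -2, -1, 0, 1, 2, 3, 4, 5, 6, 8}


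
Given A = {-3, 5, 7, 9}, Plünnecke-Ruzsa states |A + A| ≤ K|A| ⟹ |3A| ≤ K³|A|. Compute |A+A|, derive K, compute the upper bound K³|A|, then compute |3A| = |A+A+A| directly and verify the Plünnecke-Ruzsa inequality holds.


|A| = 4.
Step 1: Compute A + A by enumerating all 16 pairs.
A + A = {-6, 2, 4, 6, 10, 12, 14, 16, 18}, so |A + A| = 9.
Step 2: Doubling constant K = |A + A|/|A| = 9/4 = 9/4 ≈ 2.2500.
Step 3: Plünnecke-Ruzsa gives |3A| ≤ K³·|A| = (2.2500)³ · 4 ≈ 45.5625.
Step 4: Compute 3A = A + A + A directly by enumerating all triples (a,b,c) ∈ A³; |3A| = 15.
Step 5: Check 15 ≤ 45.5625? Yes ✓.

K = 9/4, Plünnecke-Ruzsa bound K³|A| ≈ 45.5625, |3A| = 15, inequality holds.


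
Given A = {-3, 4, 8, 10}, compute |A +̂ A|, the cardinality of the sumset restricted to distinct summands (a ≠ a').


Restricted sumset: A +̂ A = {a + a' : a ∈ A, a' ∈ A, a ≠ a'}.
Equivalently, take A + A and drop any sum 2a that is achievable ONLY as a + a for a ∈ A (i.e. sums representable only with equal summands).
Enumerate pairs (a, a') with a < a' (symmetric, so each unordered pair gives one sum; this covers all a ≠ a'):
  -3 + 4 = 1
  -3 + 8 = 5
  -3 + 10 = 7
  4 + 8 = 12
  4 + 10 = 14
  8 + 10 = 18
Collected distinct sums: {1, 5, 7, 12, 14, 18}
|A +̂ A| = 6
(Reference bound: |A +̂ A| ≥ 2|A| - 3 for |A| ≥ 2, with |A| = 4 giving ≥ 5.)

|A +̂ A| = 6


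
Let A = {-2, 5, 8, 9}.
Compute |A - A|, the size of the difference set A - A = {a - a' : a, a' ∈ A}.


A - A = {a - a' : a, a' ∈ A}; |A| = 4.
Bounds: 2|A|-1 ≤ |A - A| ≤ |A|² - |A| + 1, i.e. 7 ≤ |A - A| ≤ 13.
Note: 0 ∈ A - A always (from a - a). The set is symmetric: if d ∈ A - A then -d ∈ A - A.
Enumerate nonzero differences d = a - a' with a > a' (then include -d):
Positive differences: {1, 3, 4, 7, 10, 11}
Full difference set: {0} ∪ (positive diffs) ∪ (negative diffs).
|A - A| = 1 + 2·6 = 13 (matches direct enumeration: 13).

|A - A| = 13


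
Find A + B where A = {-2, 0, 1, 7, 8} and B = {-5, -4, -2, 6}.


A + B = {a + b : a ∈ A, b ∈ B}.
Enumerate all |A|·|B| = 5·4 = 20 pairs (a, b) and collect distinct sums.
a = -2: -2+-5=-7, -2+-4=-6, -2+-2=-4, -2+6=4
a = 0: 0+-5=-5, 0+-4=-4, 0+-2=-2, 0+6=6
a = 1: 1+-5=-4, 1+-4=-3, 1+-2=-1, 1+6=7
a = 7: 7+-5=2, 7+-4=3, 7+-2=5, 7+6=13
a = 8: 8+-5=3, 8+-4=4, 8+-2=6, 8+6=14
Collecting distinct sums: A + B = {-7, -6, -5, -4, -3, -2, -1, 2, 3, 4, 5, 6, 7, 13, 14}
|A + B| = 15

A + B = {-7, -6, -5, -4, -3, -2, -1, 2, 3, 4, 5, 6, 7, 13, 14}


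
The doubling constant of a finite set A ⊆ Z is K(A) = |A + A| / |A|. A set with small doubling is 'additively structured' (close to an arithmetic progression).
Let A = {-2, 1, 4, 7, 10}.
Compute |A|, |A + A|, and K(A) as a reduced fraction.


|A| = 5.
Compute A + A by enumerating all 25 pairs.
A + A = {-4, -1, 2, 5, 8, 11, 14, 17, 20}, so |A + A| = 9.
K = |A + A| / |A| = 9/5 (already in lowest terms) ≈ 1.8000.
Reference: AP of size 5 gives K = 9/5 ≈ 1.8000; a fully generic set of size 5 gives K ≈ 3.0000.

|A| = 5, |A + A| = 9, K = 9/5.


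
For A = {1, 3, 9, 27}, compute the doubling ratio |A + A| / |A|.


|A| = 4.
Compute A + A by enumerating all 16 pairs.
A + A = {2, 4, 6, 10, 12, 18, 28, 30, 36, 54}, so |A + A| = 10.
K = |A + A| / |A| = 10/4 = 5/2 ≈ 2.5000.
Reference: AP of size 4 gives K = 7/4 ≈ 1.7500; a fully generic set of size 4 gives K ≈ 2.5000.

|A| = 4, |A + A| = 10, K = 10/4 = 5/2.


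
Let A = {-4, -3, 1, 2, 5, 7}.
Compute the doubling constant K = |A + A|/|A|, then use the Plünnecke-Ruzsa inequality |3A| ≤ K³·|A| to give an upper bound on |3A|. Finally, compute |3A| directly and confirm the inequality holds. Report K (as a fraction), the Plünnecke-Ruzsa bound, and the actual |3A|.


|A| = 6.
Step 1: Compute A + A by enumerating all 36 pairs.
A + A = {-8, -7, -6, -3, -2, -1, 1, 2, 3, 4, 6, 7, 8, 9, 10, 12, 14}, so |A + A| = 17.
Step 2: Doubling constant K = |A + A|/|A| = 17/6 = 17/6 ≈ 2.8333.
Step 3: Plünnecke-Ruzsa gives |3A| ≤ K³·|A| = (2.8333)³ · 6 ≈ 136.4722.
Step 4: Compute 3A = A + A + A directly by enumerating all triples (a,b,c) ∈ A³; |3A| = 31.
Step 5: Check 31 ≤ 136.4722? Yes ✓.

K = 17/6, Plünnecke-Ruzsa bound K³|A| ≈ 136.4722, |3A| = 31, inequality holds.


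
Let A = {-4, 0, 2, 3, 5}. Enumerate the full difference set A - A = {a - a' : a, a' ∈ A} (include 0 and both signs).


A - A = {a - a' : a, a' ∈ A}.
Compute a - a' for each ordered pair (a, a'):
a = -4: -4--4=0, -4-0=-4, -4-2=-6, -4-3=-7, -4-5=-9
a = 0: 0--4=4, 0-0=0, 0-2=-2, 0-3=-3, 0-5=-5
a = 2: 2--4=6, 2-0=2, 2-2=0, 2-3=-1, 2-5=-3
a = 3: 3--4=7, 3-0=3, 3-2=1, 3-3=0, 3-5=-2
a = 5: 5--4=9, 5-0=5, 5-2=3, 5-3=2, 5-5=0
Collecting distinct values (and noting 0 appears from a-a):
A - A = {-9, -7, -6, -5, -4, -3, -2, -1, 0, 1, 2, 3, 4, 5, 6, 7, 9}
|A - A| = 17

A - A = {-9, -7, -6, -5, -4, -3, -2, -1, 0, 1, 2, 3, 4, 5, 6, 7, 9}


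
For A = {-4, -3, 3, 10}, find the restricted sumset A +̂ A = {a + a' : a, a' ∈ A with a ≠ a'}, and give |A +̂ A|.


Restricted sumset: A +̂ A = {a + a' : a ∈ A, a' ∈ A, a ≠ a'}.
Equivalently, take A + A and drop any sum 2a that is achievable ONLY as a + a for a ∈ A (i.e. sums representable only with equal summands).
Enumerate pairs (a, a') with a < a' (symmetric, so each unordered pair gives one sum; this covers all a ≠ a'):
  -4 + -3 = -7
  -4 + 3 = -1
  -4 + 10 = 6
  -3 + 3 = 0
  -3 + 10 = 7
  3 + 10 = 13
Collected distinct sums: {-7, -1, 0, 6, 7, 13}
|A +̂ A| = 6
(Reference bound: |A +̂ A| ≥ 2|A| - 3 for |A| ≥ 2, with |A| = 4 giving ≥ 5.)

|A +̂ A| = 6


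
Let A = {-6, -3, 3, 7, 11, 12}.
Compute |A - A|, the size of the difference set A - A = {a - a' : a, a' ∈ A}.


A - A = {a - a' : a, a' ∈ A}; |A| = 6.
Bounds: 2|A|-1 ≤ |A - A| ≤ |A|² - |A| + 1, i.e. 11 ≤ |A - A| ≤ 31.
Note: 0 ∈ A - A always (from a - a). The set is symmetric: if d ∈ A - A then -d ∈ A - A.
Enumerate nonzero differences d = a - a' with a > a' (then include -d):
Positive differences: {1, 3, 4, 5, 6, 8, 9, 10, 13, 14, 15, 17, 18}
Full difference set: {0} ∪ (positive diffs) ∪ (negative diffs).
|A - A| = 1 + 2·13 = 27 (matches direct enumeration: 27).

|A - A| = 27


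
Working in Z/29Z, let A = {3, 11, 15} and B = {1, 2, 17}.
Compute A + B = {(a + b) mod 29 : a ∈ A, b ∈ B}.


Work in Z/29Z: reduce every sum a + b modulo 29.
Enumerate all 9 pairs:
a = 3: 3+1=4, 3+2=5, 3+17=20
a = 11: 11+1=12, 11+2=13, 11+17=28
a = 15: 15+1=16, 15+2=17, 15+17=3
Distinct residues collected: {3, 4, 5, 12, 13, 16, 17, 20, 28}
|A + B| = 9 (out of 29 total residues).

A + B = {3, 4, 5, 12, 13, 16, 17, 20, 28}


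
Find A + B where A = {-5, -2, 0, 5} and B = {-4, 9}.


A + B = {a + b : a ∈ A, b ∈ B}.
Enumerate all |A|·|B| = 4·2 = 8 pairs (a, b) and collect distinct sums.
a = -5: -5+-4=-9, -5+9=4
a = -2: -2+-4=-6, -2+9=7
a = 0: 0+-4=-4, 0+9=9
a = 5: 5+-4=1, 5+9=14
Collecting distinct sums: A + B = {-9, -6, -4, 1, 4, 7, 9, 14}
|A + B| = 8

A + B = {-9, -6, -4, 1, 4, 7, 9, 14}


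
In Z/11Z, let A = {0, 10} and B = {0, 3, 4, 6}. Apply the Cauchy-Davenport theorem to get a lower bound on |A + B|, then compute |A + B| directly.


Cauchy-Davenport: |A + B| ≥ min(p, |A| + |B| - 1) for A, B nonempty in Z/pZ.
|A| = 2, |B| = 4, p = 11.
CD lower bound = min(11, 2 + 4 - 1) = min(11, 5) = 5.
Compute A + B mod 11 directly:
a = 0: 0+0=0, 0+3=3, 0+4=4, 0+6=6
a = 10: 10+0=10, 10+3=2, 10+4=3, 10+6=5
A + B = {0, 2, 3, 4, 5, 6, 10}, so |A + B| = 7.
Verify: 7 ≥ 5? Yes ✓.

CD lower bound = 5, actual |A + B| = 7.


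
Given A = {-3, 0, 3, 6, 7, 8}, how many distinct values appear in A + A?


A + A = {a + a' : a, a' ∈ A}; |A| = 6.
General bounds: 2|A| - 1 ≤ |A + A| ≤ |A|(|A|+1)/2, i.e. 11 ≤ |A + A| ≤ 21.
Lower bound 2|A|-1 is attained iff A is an arithmetic progression.
Enumerate sums a + a' for a ≤ a' (symmetric, so this suffices):
a = -3: -3+-3=-6, -3+0=-3, -3+3=0, -3+6=3, -3+7=4, -3+8=5
a = 0: 0+0=0, 0+3=3, 0+6=6, 0+7=7, 0+8=8
a = 3: 3+3=6, 3+6=9, 3+7=10, 3+8=11
a = 6: 6+6=12, 6+7=13, 6+8=14
a = 7: 7+7=14, 7+8=15
a = 8: 8+8=16
Distinct sums: {-6, -3, 0, 3, 4, 5, 6, 7, 8, 9, 10, 11, 12, 13, 14, 15, 16}
|A + A| = 17

|A + A| = 17


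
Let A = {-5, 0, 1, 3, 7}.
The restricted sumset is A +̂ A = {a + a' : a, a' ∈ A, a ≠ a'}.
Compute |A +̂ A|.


Restricted sumset: A +̂ A = {a + a' : a ∈ A, a' ∈ A, a ≠ a'}.
Equivalently, take A + A and drop any sum 2a that is achievable ONLY as a + a for a ∈ A (i.e. sums representable only with equal summands).
Enumerate pairs (a, a') with a < a' (symmetric, so each unordered pair gives one sum; this covers all a ≠ a'):
  -5 + 0 = -5
  -5 + 1 = -4
  -5 + 3 = -2
  -5 + 7 = 2
  0 + 1 = 1
  0 + 3 = 3
  0 + 7 = 7
  1 + 3 = 4
  1 + 7 = 8
  3 + 7 = 10
Collected distinct sums: {-5, -4, -2, 1, 2, 3, 4, 7, 8, 10}
|A +̂ A| = 10
(Reference bound: |A +̂ A| ≥ 2|A| - 3 for |A| ≥ 2, with |A| = 5 giving ≥ 7.)

|A +̂ A| = 10


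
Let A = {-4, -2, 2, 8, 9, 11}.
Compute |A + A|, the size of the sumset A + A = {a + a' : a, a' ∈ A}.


A + A = {a + a' : a, a' ∈ A}; |A| = 6.
General bounds: 2|A| - 1 ≤ |A + A| ≤ |A|(|A|+1)/2, i.e. 11 ≤ |A + A| ≤ 21.
Lower bound 2|A|-1 is attained iff A is an arithmetic progression.
Enumerate sums a + a' for a ≤ a' (symmetric, so this suffices):
a = -4: -4+-4=-8, -4+-2=-6, -4+2=-2, -4+8=4, -4+9=5, -4+11=7
a = -2: -2+-2=-4, -2+2=0, -2+8=6, -2+9=7, -2+11=9
a = 2: 2+2=4, 2+8=10, 2+9=11, 2+11=13
a = 8: 8+8=16, 8+9=17, 8+11=19
a = 9: 9+9=18, 9+11=20
a = 11: 11+11=22
Distinct sums: {-8, -6, -4, -2, 0, 4, 5, 6, 7, 9, 10, 11, 13, 16, 17, 18, 19, 20, 22}
|A + A| = 19

|A + A| = 19
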